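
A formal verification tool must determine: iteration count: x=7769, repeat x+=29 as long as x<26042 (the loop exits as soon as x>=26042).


Step 1: x goes from 7769 toward 26042 by 29; the body runs while x<26042, so iterations = ceil((bound-start)/step)
Step 2: Distance=18273
Step 3: ceil(18273/29)=631

631


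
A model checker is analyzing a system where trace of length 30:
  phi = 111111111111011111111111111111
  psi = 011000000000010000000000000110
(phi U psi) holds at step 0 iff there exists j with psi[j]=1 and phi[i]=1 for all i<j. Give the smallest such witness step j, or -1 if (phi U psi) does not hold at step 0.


(phi U psi) at 0: need smallest j with psi[j]=1 and phi[i]=1 for all i in [0,j).
Scan from step 0:
  step 0: phi=1, psi=0 -> continue
  step 1: psi=1 and phi held for [0,1) -> witness found
Witness step = 1

1


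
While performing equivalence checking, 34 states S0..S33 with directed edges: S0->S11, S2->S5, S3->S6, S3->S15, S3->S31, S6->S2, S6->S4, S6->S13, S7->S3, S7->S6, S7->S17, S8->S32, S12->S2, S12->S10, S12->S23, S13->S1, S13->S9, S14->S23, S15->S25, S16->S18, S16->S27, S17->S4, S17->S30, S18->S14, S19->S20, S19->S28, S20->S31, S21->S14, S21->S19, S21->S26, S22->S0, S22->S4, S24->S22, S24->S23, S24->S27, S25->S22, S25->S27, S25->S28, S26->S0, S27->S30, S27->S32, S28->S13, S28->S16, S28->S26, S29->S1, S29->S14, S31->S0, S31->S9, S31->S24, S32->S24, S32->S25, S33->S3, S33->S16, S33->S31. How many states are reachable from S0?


BFS from S0:
  layer 0: {S0}
  layer 1: {S11}
Reachable set: {S0, S11}
Count = 2

2


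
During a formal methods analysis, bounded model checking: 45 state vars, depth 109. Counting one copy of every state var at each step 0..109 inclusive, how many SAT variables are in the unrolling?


BMC unrolls to depth k, creating one copy of each state var for steps 0..k.
Step count = 109 + 1 = 110 (steps 0 through 109)
Vars per step = 45
Total = 45 * 110 = 4950

4950


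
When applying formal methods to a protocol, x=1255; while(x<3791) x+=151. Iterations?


Step 1: x goes from 1255 toward 3791 by 151; the body runs while x<3791, so iterations = ceil((bound-start)/step)
Step 2: Distance=2536
Step 3: ceil(2536/151)=17

17


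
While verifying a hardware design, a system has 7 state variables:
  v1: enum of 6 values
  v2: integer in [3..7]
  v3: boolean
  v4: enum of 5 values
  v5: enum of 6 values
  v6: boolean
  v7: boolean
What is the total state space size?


State space = product of domain sizes of all variables.
Domain sizes:
  v1 (enum of 6 values): 6
  v2 (integer in [3..7]): 5
  v3 (boolean): 2
  v4 (enum of 5 values): 5
  v5 (enum of 6 values): 6
  v6 (boolean): 2
  v7 (boolean): 2
Product = 6 * 5 * 2 * 5 * 6 * 2 * 2 = 7200

7200


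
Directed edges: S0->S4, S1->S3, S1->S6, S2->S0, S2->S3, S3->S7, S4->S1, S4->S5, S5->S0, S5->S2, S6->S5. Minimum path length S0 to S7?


BFS layer-by-layer from S0:
  dist 0: {S0}
  dist 1: {S4}
  dist 2: {S1, S5}
  dist 3: {S2, S3, S6}
  dist 4: {S7}
  -> S7 reached at distance 4
Shortest path length = 4

4


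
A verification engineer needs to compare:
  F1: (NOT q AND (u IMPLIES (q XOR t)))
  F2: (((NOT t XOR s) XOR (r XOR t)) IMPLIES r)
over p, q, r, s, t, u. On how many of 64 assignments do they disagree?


F1 = (NOT q AND (u IMPLIES (q XOR t)))
F2 = (((NOT t XOR s) XOR (r XOR t)) IMPLIES r)
Evaluate both on each of 64 rows (bits = p,q,r,s,t,u):
  row 0 [000000]: F1=1 F2=0 (differ) -> 1
  row 1 [000001]: F1=0 F2=0 -> 0
  row 2 [000010]: F1=1 F2=0 (differ) -> 1
  row 3 [000011]: F1=1 F2=0 (differ) -> 1
  row 4 [000100]: F1=1 F2=1 -> 0
  (every remaining row is evaluated the same way; all 64 results are listed next)
Full result column, 8 rows per line (p,q,r fixed per line; s,t,u runs 000..111 left to right):
  rows 0-7 [p,q,r=000]: 10110100  (ones: 4)
  rows 8-15 [p,q,r=001]: 01000100  (ones: 2)
  rows 16-23 [p,q,r=010]: 00001111  (ones: 4)
  rows 24-31 [p,q,r=011]: 11111111  (ones: 8)
  rows 32-39 [p,q,r=100]: 10110100  (ones: 4)
  rows 40-47 [p,q,r=101]: 01000100  (ones: 2)
  rows 48-55 [p,q,r=110]: 00001111  (ones: 4)
  rows 56-63 [p,q,r=111]: 11111111  (ones: 8)
Disagreements = 4+2+4+8+4+2+4+8 = 36

36


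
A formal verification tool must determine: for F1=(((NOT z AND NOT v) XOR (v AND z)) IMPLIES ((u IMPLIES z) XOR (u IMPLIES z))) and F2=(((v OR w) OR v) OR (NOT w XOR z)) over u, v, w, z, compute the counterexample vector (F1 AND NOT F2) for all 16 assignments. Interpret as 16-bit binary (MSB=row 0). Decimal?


F1 = (((NOT z AND NOT v) XOR (v AND z)) IMPLIES ((u IMPLIES z) XOR (u IMPLIES z)))
F2 = (((v OR w) OR v) OR (NOT w XOR z))
Counterexample to F1=>F2 is where F1=1 and F2=0.
Evaluate each row (bits = u,v,w,z, MSB first):
  row 0 [0000]: F1=0 F2=1 -> F1&~F2 -> 0
  row 1 [0001]: F1=1 F2=0 -> F1&~F2 -> 1
  row 2 [0010]: F1=0 F2=1 -> F1&~F2 -> 0
  row 3 [0011]: F1=1 F2=1 -> F1&~F2 -> 0
  row 4 [0100]: F1=1 F2=1 -> F1&~F2 -> 0
  row 5 [0101]: F1=0 F2=1 -> F1&~F2 -> 0
  row 6 [0110]: F1=1 F2=1 -> F1&~F2 -> 0
  row 7 [0111]: F1=0 F2=1 -> F1&~F2 -> 0
  row 8 [1000]: F1=0 F2=1 -> F1&~F2 -> 0
  row 9 [1001]: F1=1 F2=0 -> F1&~F2 -> 1
  row 10 [1010]: F1=0 F2=1 -> F1&~F2 -> 0
  row 11 [1011]: F1=1 F2=1 -> F1&~F2 -> 0
  row 12 [1100]: F1=1 F2=1 -> F1&~F2 -> 0
  row 13 [1101]: F1=0 F2=1 -> F1&~F2 -> 0
  row 14 [1110]: F1=1 F2=1 -> F1&~F2 -> 0
  row 15 [1111]: F1=0 F2=1 -> F1&~F2 -> 0
Full result column, 4 rows per line (u,v fixed per line; w,z runs 00..11 left to right):
  rows 0-3 [u,v=00]: 0100  = hex 4
  rows 4-7 [u,v=01]: 0000  = hex 0
  rows 8-11 [u,v=10]: 0100  = hex 4
  rows 12-15 [u,v=11]: 0000  = hex 0
Counterexample vector (row 0 .. row 15) = 0100000001000000
Output column grouped in 4s = 0100 0000 0100 0000 = 0x4040
Convert to decimal digit by digit (value = value*16 + digit):
  4 -> 4
  4*16 + 0 = 64
  64*16 + 4 = 1028
  1028*16 + 0 = 16448
Decimal = 16448

16448


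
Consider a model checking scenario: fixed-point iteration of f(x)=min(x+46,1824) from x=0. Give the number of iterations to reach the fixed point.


Step 1: x=0, cap=1824, increment=46
Step 2: x grows by 46 each step until capped at 1824; fixed point is x=1824
Step 3: iterations = ceil(1824/46) = 40

40


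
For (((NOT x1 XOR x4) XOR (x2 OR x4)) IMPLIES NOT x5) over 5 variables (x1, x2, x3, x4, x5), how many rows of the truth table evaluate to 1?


Formula: (((NOT x1 XOR x4) XOR (x2 OR x4)) IMPLIES NOT x5) over 5 vars (32 rows)
Evaluate each row (x1, x2, x3, x4, x5 as bits, MSB first):
  row 0 [00000]: (((NOT 0 XOR 0) XOR (0 OR 0)) IMPLIES NOT 0) -> 1
  row 1 [00001]: (((NOT 0 XOR 0) XOR (0 OR 0)) IMPLIES NOT 1) -> 0
  row 2 [00010]: (((NOT 0 XOR 1) XOR (0 OR 1)) IMPLIES NOT 0) -> 1
  row 3 [00011]: (((NOT 0 XOR 1) XOR (0 OR 1)) IMPLIES NOT 1) -> 0
  row 4 [00100]: (((NOT 0 XOR 0) XOR (0 OR 0)) IMPLIES NOT 0) -> 1
  row 5 [00101]: (((NOT 0 XOR 0) XOR (0 OR 0)) IMPLIES NOT 1) -> 0
  row 6 [00110]: (((NOT 0 XOR 1) XOR (0 OR 1)) IMPLIES NOT 0) -> 1
  row 7 [00111]: (((NOT 0 XOR 1) XOR (0 OR 1)) IMPLIES NOT 1) -> 0
  row 8 [01000]: (((NOT 0 XOR 0) XOR (1 OR 0)) IMPLIES NOT 0) -> 1
  row 9 [01001]: (((NOT 0 XOR 0) XOR (1 OR 0)) IMPLIES NOT 1) -> 1
  row 10 [01010]: (((NOT 0 XOR 1) XOR (1 OR 1)) IMPLIES NOT 0) -> 1
  row 11 [01011]: (((NOT 0 XOR 1) XOR (1 OR 1)) IMPLIES NOT 1) -> 0
  row 12 [01100]: (((NOT 0 XOR 0) XOR (1 OR 0)) IMPLIES NOT 0) -> 1
  row 13 [01101]: (((NOT 0 XOR 0) XOR (1 OR 0)) IMPLIES NOT 1) -> 1
  row 14 [01110]: (((NOT 0 XOR 1) XOR (1 OR 1)) IMPLIES NOT 0) -> 1
  row 15 [01111]: (((NOT 0 XOR 1) XOR (1 OR 1)) IMPLIES NOT 1) -> 0
  row 16 [10000]: (((NOT 1 XOR 0) XOR (0 OR 0)) IMPLIES NOT 0) -> 1
  row 17 [10001]: (((NOT 1 XOR 0) XOR (0 OR 0)) IMPLIES NOT 1) -> 1
  row 18 [10010]: (((NOT 1 XOR 1) XOR (0 OR 1)) IMPLIES NOT 0) -> 1
  row 19 [10011]: (((NOT 1 XOR 1) XOR (0 OR 1)) IMPLIES NOT 1) -> 1
  row 20 [10100]: (((NOT 1 XOR 0) XOR (0 OR 0)) IMPLIES NOT 0) -> 1
  row 21 [10101]: (((NOT 1 XOR 0) XOR (0 OR 0)) IMPLIES NOT 1) -> 1
  row 22 [10110]: (((NOT 1 XOR 1) XOR (0 OR 1)) IMPLIES NOT 0) -> 1
  row 23 [10111]: (((NOT 1 XOR 1) XOR (0 OR 1)) IMPLIES NOT 1) -> 1
  row 24 [11000]: (((NOT 1 XOR 0) XOR (1 OR 0)) IMPLIES NOT 0) -> 1
  row 25 [11001]: (((NOT 1 XOR 0) XOR (1 OR 0)) IMPLIES NOT 1) -> 0
  row 26 [11010]: (((NOT 1 XOR 1) XOR (1 OR 1)) IMPLIES NOT 0) -> 1
  row 27 [11011]: (((NOT 1 XOR 1) XOR (1 OR 1)) IMPLIES NOT 1) -> 1
  row 28 [11100]: (((NOT 1 XOR 0) XOR (1 OR 0)) IMPLIES NOT 0) -> 1
  row 29 [11101]: (((NOT 1 XOR 0) XOR (1 OR 0)) IMPLIES NOT 1) -> 0
  row 30 [11110]: (((NOT 1 XOR 1) XOR (1 OR 1)) IMPLIES NOT 0) -> 1
  row 31 [11111]: (((NOT 1 XOR 1) XOR (1 OR 1)) IMPLIES NOT 1) -> 1
Full result column, 8 rows per line (x1,x2 fixed per line; x3,x4,x5 runs 000..111 left to right):
  rows 0-7 [x1,x2=00]: 10101010  (ones: 4)
  rows 8-15 [x1,x2=01]: 11101110  (ones: 6)
  rows 16-23 [x1,x2=10]: 11111111  (ones: 8)
  rows 24-31 [x1,x2=11]: 10111011  (ones: 6)
Count of 1-rows = 4+6+8+6 = 24

24


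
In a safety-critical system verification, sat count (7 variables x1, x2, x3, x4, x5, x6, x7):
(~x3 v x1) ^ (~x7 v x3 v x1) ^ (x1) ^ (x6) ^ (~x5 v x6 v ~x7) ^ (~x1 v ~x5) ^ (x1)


CNF with 7 clauses over 7 vars (128 assignments).
An assignment satisfies CNF iff every clause has >=1 true literal.
Check each row (bits = x1,x2,x3,x4,x5,x6,x7; clause T/F shown):
  row 0 [0000000]: clauses=TTFFTTF -> 0
  row 1 [0000001]: clauses=TFFFTTF -> 0
  row 2 [0000010]: clauses=TTFTTTF -> 0
  row 3 [0000011]: clauses=TFFTTTF -> 0
  row 4 [0000100]: clauses=TTFFTTF -> 0
  (every remaining row is evaluated the same way; all 128 results are listed next)
Full result column, 8 rows per line (x1,x2,x3,x4 fixed per line; x5,x6,x7 runs 000..111 left to right):
  rows 0-7 [x1,x2,x3,x4=0000]: 00000000  (ones: 0)
  rows 8-15 [x1,x2,x3,x4=0001]: 00000000  (ones: 0)
  rows 16-23 [x1,x2,x3,x4=0010]: 00000000  (ones: 0)
  rows 24-31 [x1,x2,x3,x4=0011]: 00000000  (ones: 0)
  rows 32-39 [x1,x2,x3,x4=0100]: 00000000  (ones: 0)
  rows 40-47 [x1,x2,x3,x4=0101]: 00000000  (ones: 0)
  rows 48-55 [x1,x2,x3,x4=0110]: 00000000  (ones: 0)
  rows 56-63 [x1,x2,x3,x4=0111]: 00000000  (ones: 0)
  rows 64-71 [x1,x2,x3,x4=1000]: 00110000  (ones: 2)
  rows 72-79 [x1,x2,x3,x4=1001]: 00110000  (ones: 2)
  rows 80-87 [x1,x2,x3,x4=1010]: 00110000  (ones: 2)
  rows 88-95 [x1,x2,x3,x4=1011]: 00110000  (ones: 2)
  rows 96-103 [x1,x2,x3,x4=1100]: 00110000  (ones: 2)
  rows 104-111 [x1,x2,x3,x4=1101]: 00110000  (ones: 2)
  rows 112-119 [x1,x2,x3,x4=1110]: 00110000  (ones: 2)
  rows 120-127 [x1,x2,x3,x4=1111]: 00110000  (ones: 2)
Satisfying assignments = 0+0+0+0+0+0+0+0+2+2+2+2+2+2+2+2 = 16

16


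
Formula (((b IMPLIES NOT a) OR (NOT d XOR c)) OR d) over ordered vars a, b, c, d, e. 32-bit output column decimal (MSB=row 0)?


Formula: (((b IMPLIES NOT a) OR (NOT d XOR c)) OR d) over a, b, c, d, e (32 rows)
Evaluate each row (bits = a,b,c,d,e, MSB first):
  row 0 [00000]: (((0 IMPLIES NOT 0) OR (NOT 0 XOR 0)) OR 0) -> 1
  row 1 [00001]: (((0 IMPLIES NOT 0) OR (NOT 0 XOR 0)) OR 0) -> 1
  row 2 [00010]: (((0 IMPLIES NOT 0) OR (NOT 1 XOR 0)) OR 1) -> 1
  row 3 [00011]: (((0 IMPLIES NOT 0) OR (NOT 1 XOR 0)) OR 1) -> 1
  row 4 [00100]: (((0 IMPLIES NOT 0) OR (NOT 0 XOR 1)) OR 0) -> 1
  row 5 [00101]: (((0 IMPLIES NOT 0) OR (NOT 0 XOR 1)) OR 0) -> 1
  row 6 [00110]: (((0 IMPLIES NOT 0) OR (NOT 1 XOR 1)) OR 1) -> 1
  row 7 [00111]: (((0 IMPLIES NOT 0) OR (NOT 1 XOR 1)) OR 1) -> 1
  row 8 [01000]: (((1 IMPLIES NOT 0) OR (NOT 0 XOR 0)) OR 0) -> 1
  row 9 [01001]: (((1 IMPLIES NOT 0) OR (NOT 0 XOR 0)) OR 0) -> 1
  row 10 [01010]: (((1 IMPLIES NOT 0) OR (NOT 1 XOR 0)) OR 1) -> 1
  row 11 [01011]: (((1 IMPLIES NOT 0) OR (NOT 1 XOR 0)) OR 1) -> 1
  row 12 [01100]: (((1 IMPLIES NOT 0) OR (NOT 0 XOR 1)) OR 0) -> 1
  row 13 [01101]: (((1 IMPLIES NOT 0) OR (NOT 0 XOR 1)) OR 0) -> 1
  row 14 [01110]: (((1 IMPLIES NOT 0) OR (NOT 1 XOR 1)) OR 1) -> 1
  row 15 [01111]: (((1 IMPLIES NOT 0) OR (NOT 1 XOR 1)) OR 1) -> 1
  row 16 [10000]: (((0 IMPLIES NOT 1) OR (NOT 0 XOR 0)) OR 0) -> 1
  row 17 [10001]: (((0 IMPLIES NOT 1) OR (NOT 0 XOR 0)) OR 0) -> 1
  row 18 [10010]: (((0 IMPLIES NOT 1) OR (NOT 1 XOR 0)) OR 1) -> 1
  row 19 [10011]: (((0 IMPLIES NOT 1) OR (NOT 1 XOR 0)) OR 1) -> 1
  row 20 [10100]: (((0 IMPLIES NOT 1) OR (NOT 0 XOR 1)) OR 0) -> 1
  row 21 [10101]: (((0 IMPLIES NOT 1) OR (NOT 0 XOR 1)) OR 0) -> 1
  row 22 [10110]: (((0 IMPLIES NOT 1) OR (NOT 1 XOR 1)) OR 1) -> 1
  row 23 [10111]: (((0 IMPLIES NOT 1) OR (NOT 1 XOR 1)) OR 1) -> 1
  row 24 [11000]: (((1 IMPLIES NOT 1) OR (NOT 0 XOR 0)) OR 0) -> 1
  row 25 [11001]: (((1 IMPLIES NOT 1) OR (NOT 0 XOR 0)) OR 0) -> 1
  row 26 [11010]: (((1 IMPLIES NOT 1) OR (NOT 1 XOR 0)) OR 1) -> 1
  row 27 [11011]: (((1 IMPLIES NOT 1) OR (NOT 1 XOR 0)) OR 1) -> 1
  row 28 [11100]: (((1 IMPLIES NOT 1) OR (NOT 0 XOR 1)) OR 0) -> 0
  row 29 [11101]: (((1 IMPLIES NOT 1) OR (NOT 0 XOR 1)) OR 0) -> 0
  row 30 [11110]: (((1 IMPLIES NOT 1) OR (NOT 1 XOR 1)) OR 1) -> 1
  row 31 [11111]: (((1 IMPLIES NOT 1) OR (NOT 1 XOR 1)) OR 1) -> 1
Full result column, 4 rows per line (a,b,c fixed per line; d,e runs 00..11 left to right):
  rows 0-3 [a,b,c=000]: 1111  = hex F
  rows 4-7 [a,b,c=001]: 1111  = hex F
  rows 8-11 [a,b,c=010]: 1111  = hex F
  rows 12-15 [a,b,c=011]: 1111  = hex F
  rows 16-19 [a,b,c=100]: 1111  = hex F
  rows 20-23 [a,b,c=101]: 1111  = hex F
  rows 24-27 [a,b,c=110]: 1111  = hex F
  rows 28-31 [a,b,c=111]: 0011  = hex 3
Output column (row 0 .. row 31) = 11111111111111111111111111110011
Output column grouped in 4s = 1111 1111 1111 1111 1111 1111 1111 0011 = 0xFFFFFFF3
Convert to decimal digit by digit (value = value*16 + digit):
  F -> 15
  15*16 + 15 (F) = 255
  255*16 + 15 (F) = 4095
  4095*16 + 15 (F) = 65535
  65535*16 + 15 (F) = 1048575
  1048575*16 + 15 (F) = 16777215
  16777215*16 + 15 (F) = 268435455
  268435455*16 + 3 = 4294967283
Decimal = 4294967283

4294967283


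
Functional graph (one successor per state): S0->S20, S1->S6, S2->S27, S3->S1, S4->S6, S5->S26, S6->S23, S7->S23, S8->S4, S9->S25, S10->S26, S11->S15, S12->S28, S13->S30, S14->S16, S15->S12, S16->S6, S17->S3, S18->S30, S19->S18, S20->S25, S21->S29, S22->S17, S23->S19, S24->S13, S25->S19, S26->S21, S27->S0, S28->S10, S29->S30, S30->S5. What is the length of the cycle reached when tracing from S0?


Trace from S0 until a state repeats:
  S0 -> S20 -> S25 -> S19 -> S18 -> S30 -> S5 -> S26 -> S21 -> S29 -> S30
S30 first seen at step 5, revisited at step 10.
Cycle length = 10 - 5 = 5

5


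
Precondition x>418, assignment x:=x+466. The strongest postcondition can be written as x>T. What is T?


Formula: sp(P, x:=E) = exists old_x. (x = E[old_x/x]) AND P[old_x/x] (old_x is the value of x before the assignment; eliminate old_x by solving x = E[old_x/x] for old_x)
Step 1: Precondition P: x>418, i.e. old_x > 418
Step 2: Assignment gives x = old_x + 466, so old_x = x - 466
Step 3: Substitute into P: x - 466 > 418
Step 4: Simplify: x > 418+466 = 884

884


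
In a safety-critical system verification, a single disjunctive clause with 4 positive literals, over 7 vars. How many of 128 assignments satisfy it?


Step 1: Total=2^7=128
Step 2: Unsat when all 4 false: 2^3=8
Step 3: Sat=128-8=120

120


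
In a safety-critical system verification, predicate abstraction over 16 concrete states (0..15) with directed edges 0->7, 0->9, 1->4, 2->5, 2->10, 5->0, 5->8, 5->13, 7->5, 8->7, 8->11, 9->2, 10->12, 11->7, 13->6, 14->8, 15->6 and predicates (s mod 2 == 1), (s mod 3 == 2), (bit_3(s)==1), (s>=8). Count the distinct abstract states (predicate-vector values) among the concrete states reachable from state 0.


BFS from 0:
Concrete reachable: {0, 2, 5, 6, 7, 8, 9, 10, 11, 12, 13}
Abstract via predicates (s mod 2 == 1), (s mod 3 == 2), (bit_3(s)==1), (s>=8):
  (0,0,0,0) <- {0, 6}
  (0,0,1,1) <- {10, 12}
  (0,1,0,0) <- {2}
  (0,1,1,1) <- {8}
  (1,0,0,0) <- {7}
  (1,0,1,1) <- {9, 13}
  (1,1,0,0) <- {5}
  (1,1,1,1) <- {11}
Distinct abstract states = 8

8


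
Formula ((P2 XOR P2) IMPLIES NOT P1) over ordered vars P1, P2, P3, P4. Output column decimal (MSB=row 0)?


Formula: ((P2 XOR P2) IMPLIES NOT P1) over P1, P2, P3, P4 (16 rows)
Evaluate each row (bits = P1,P2,P3,P4, MSB first):
  row 0 [0000]: ((0 XOR 0) IMPLIES NOT 0) -> 1
  row 1 [0001]: ((0 XOR 0) IMPLIES NOT 0) -> 1
  row 2 [0010]: ((0 XOR 0) IMPLIES NOT 0) -> 1
  row 3 [0011]: ((0 XOR 0) IMPLIES NOT 0) -> 1
  row 4 [0100]: ((1 XOR 1) IMPLIES NOT 0) -> 1
  row 5 [0101]: ((1 XOR 1) IMPLIES NOT 0) -> 1
  row 6 [0110]: ((1 XOR 1) IMPLIES NOT 0) -> 1
  row 7 [0111]: ((1 XOR 1) IMPLIES NOT 0) -> 1
  row 8 [1000]: ((0 XOR 0) IMPLIES NOT 1) -> 1
  row 9 [1001]: ((0 XOR 0) IMPLIES NOT 1) -> 1
  row 10 [1010]: ((0 XOR 0) IMPLIES NOT 1) -> 1
  row 11 [1011]: ((0 XOR 0) IMPLIES NOT 1) -> 1
  row 12 [1100]: ((1 XOR 1) IMPLIES NOT 1) -> 1
  row 13 [1101]: ((1 XOR 1) IMPLIES NOT 1) -> 1
  row 14 [1110]: ((1 XOR 1) IMPLIES NOT 1) -> 1
  row 15 [1111]: ((1 XOR 1) IMPLIES NOT 1) -> 1
Full result column, 4 rows per line (P1,P2 fixed per line; P3,P4 runs 00..11 left to right):
  rows 0-3 [P1,P2=00]: 1111  = hex F
  rows 4-7 [P1,P2=01]: 1111  = hex F
  rows 8-11 [P1,P2=10]: 1111  = hex F
  rows 12-15 [P1,P2=11]: 1111  = hex F
Output column (row 0 .. row 15) = 1111111111111111
Output column grouped in 4s = 1111 1111 1111 1111 = 0xFFFF
Convert to decimal digit by digit (value = value*16 + digit):
  F -> 15
  15*16 + 15 (F) = 255
  255*16 + 15 (F) = 4095
  4095*16 + 15 (F) = 65535
Decimal = 65535

65535


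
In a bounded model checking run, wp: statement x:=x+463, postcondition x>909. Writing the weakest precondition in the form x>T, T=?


Formula: wp(x:=E, P) = P[E/x] (substitute E for x in postcondition)
Step 1: Postcondition: x>909
Step 2: Substitute x+463 for x: x+463>909
Step 3: Solve for x: x > 909-463 = 446

446


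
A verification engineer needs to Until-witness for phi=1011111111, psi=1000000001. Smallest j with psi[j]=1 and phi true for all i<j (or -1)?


(phi U psi) at 0: need smallest j with psi[j]=1 and phi[i]=1 for all i in [0,j).
Scan from step 0:
  step 0: psi=1 and phi held for [0,0) -> witness found
Witness step = 0

0


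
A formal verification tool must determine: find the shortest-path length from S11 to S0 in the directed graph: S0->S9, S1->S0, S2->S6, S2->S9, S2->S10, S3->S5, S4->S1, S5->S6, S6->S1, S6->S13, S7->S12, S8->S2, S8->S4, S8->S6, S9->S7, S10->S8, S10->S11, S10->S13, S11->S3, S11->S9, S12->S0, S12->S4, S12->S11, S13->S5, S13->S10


BFS layer-by-layer from S11:
  dist 0: {S11}
  dist 1: {S3, S9}
  dist 2: {S5, S7}
  dist 3: {S6, S12}
  dist 4: {S0, S1, S4, S13}
  -> S0 reached at distance 4
Shortest path length = 4

4


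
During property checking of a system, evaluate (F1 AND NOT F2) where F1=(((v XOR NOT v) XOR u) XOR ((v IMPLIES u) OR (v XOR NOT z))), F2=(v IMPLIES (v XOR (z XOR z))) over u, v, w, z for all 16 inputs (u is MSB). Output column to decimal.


F1 = (((v XOR NOT v) XOR u) XOR ((v IMPLIES u) OR (v XOR NOT z)))
F2 = (v IMPLIES (v XOR (z XOR z)))
Counterexample to F1=>F2 is where F1=1 and F2=0.
Evaluate each row (bits = u,v,w,z, MSB first):
  row 0 [0000]: F1=0 F2=1 -> F1&~F2 -> 0
  row 1 [0001]: F1=0 F2=1 -> F1&~F2 -> 0
  row 2 [0010]: F1=0 F2=1 -> F1&~F2 -> 0
  row 3 [0011]: F1=0 F2=1 -> F1&~F2 -> 0
  row 4 [0100]: F1=1 F2=1 -> F1&~F2 -> 0
  row 5 [0101]: F1=0 F2=1 -> F1&~F2 -> 0
  row 6 [0110]: F1=1 F2=1 -> F1&~F2 -> 0
  row 7 [0111]: F1=0 F2=1 -> F1&~F2 -> 0
  row 8 [1000]: F1=1 F2=1 -> F1&~F2 -> 0
  row 9 [1001]: F1=1 F2=1 -> F1&~F2 -> 0
  row 10 [1010]: F1=1 F2=1 -> F1&~F2 -> 0
  row 11 [1011]: F1=1 F2=1 -> F1&~F2 -> 0
  row 12 [1100]: F1=1 F2=1 -> F1&~F2 -> 0
  row 13 [1101]: F1=1 F2=1 -> F1&~F2 -> 0
  row 14 [1110]: F1=1 F2=1 -> F1&~F2 -> 0
  row 15 [1111]: F1=1 F2=1 -> F1&~F2 -> 0
Full result column, 4 rows per line (u,v fixed per line; w,z runs 00..11 left to right):
  rows 0-3 [u,v=00]: 0000  = hex 0
  rows 4-7 [u,v=01]: 0000  = hex 0
  rows 8-11 [u,v=10]: 0000  = hex 0
  rows 12-15 [u,v=11]: 0000  = hex 0
Counterexample vector (row 0 .. row 15) = 0000000000000000
Output column grouped in 4s = 0000 0000 0000 0000 = 0x0000
Convert to decimal digit by digit (value = value*16 + digit):
  0 -> 0
  0*16 + 0 = 0
  0*16 + 0 = 0
  0*16 + 0 = 0
Decimal = 0

0


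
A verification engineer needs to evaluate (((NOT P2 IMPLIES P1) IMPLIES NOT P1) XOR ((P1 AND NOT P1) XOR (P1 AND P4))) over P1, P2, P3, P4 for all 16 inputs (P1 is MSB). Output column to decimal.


Formula: (((NOT P2 IMPLIES P1) IMPLIES NOT P1) XOR ((P1 AND NOT P1) XOR (P1 AND P4))) over P1, P2, P3, P4 (16 rows)
Evaluate each row (bits = P1,P2,P3,P4, MSB first):
  row 0 [0000]: (((NOT 0 IMPLIES 0) IMPLIES NOT 0) XOR ((0 AND NOT 0) XOR (0 AND 0))) -> 1
  row 1 [0001]: (((NOT 0 IMPLIES 0) IMPLIES NOT 0) XOR ((0 AND NOT 0) XOR (0 AND 1))) -> 1
  row 2 [0010]: (((NOT 0 IMPLIES 0) IMPLIES NOT 0) XOR ((0 AND NOT 0) XOR (0 AND 0))) -> 1
  row 3 [0011]: (((NOT 0 IMPLIES 0) IMPLIES NOT 0) XOR ((0 AND NOT 0) XOR (0 AND 1))) -> 1
  row 4 [0100]: (((NOT 1 IMPLIES 0) IMPLIES NOT 0) XOR ((0 AND NOT 0) XOR (0 AND 0))) -> 1
  row 5 [0101]: (((NOT 1 IMPLIES 0) IMPLIES NOT 0) XOR ((0 AND NOT 0) XOR (0 AND 1))) -> 1
  row 6 [0110]: (((NOT 1 IMPLIES 0) IMPLIES NOT 0) XOR ((0 AND NOT 0) XOR (0 AND 0))) -> 1
  row 7 [0111]: (((NOT 1 IMPLIES 0) IMPLIES NOT 0) XOR ((0 AND NOT 0) XOR (0 AND 1))) -> 1
  row 8 [1000]: (((NOT 0 IMPLIES 1) IMPLIES NOT 1) XOR ((1 AND NOT 1) XOR (1 AND 0))) -> 0
  row 9 [1001]: (((NOT 0 IMPLIES 1) IMPLIES NOT 1) XOR ((1 AND NOT 1) XOR (1 AND 1))) -> 1
  row 10 [1010]: (((NOT 0 IMPLIES 1) IMPLIES NOT 1) XOR ((1 AND NOT 1) XOR (1 AND 0))) -> 0
  row 11 [1011]: (((NOT 0 IMPLIES 1) IMPLIES NOT 1) XOR ((1 AND NOT 1) XOR (1 AND 1))) -> 1
  row 12 [1100]: (((NOT 1 IMPLIES 1) IMPLIES NOT 1) XOR ((1 AND NOT 1) XOR (1 AND 0))) -> 0
  row 13 [1101]: (((NOT 1 IMPLIES 1) IMPLIES NOT 1) XOR ((1 AND NOT 1) XOR (1 AND 1))) -> 1
  row 14 [1110]: (((NOT 1 IMPLIES 1) IMPLIES NOT 1) XOR ((1 AND NOT 1) XOR (1 AND 0))) -> 0
  row 15 [1111]: (((NOT 1 IMPLIES 1) IMPLIES NOT 1) XOR ((1 AND NOT 1) XOR (1 AND 1))) -> 1
Full result column, 4 rows per line (P1,P2 fixed per line; P3,P4 runs 00..11 left to right):
  rows 0-3 [P1,P2=00]: 1111  = hex F
  rows 4-7 [P1,P2=01]: 1111  = hex F
  rows 8-11 [P1,P2=10]: 0101  = hex 5
  rows 12-15 [P1,P2=11]: 0101  = hex 5
Output column (row 0 .. row 15) = 1111111101010101
Output column grouped in 4s = 1111 1111 0101 0101 = 0xFF55
Convert to decimal digit by digit (value = value*16 + digit):
  F -> 15
  15*16 + 15 (F) = 255
  255*16 + 5 = 4085
  4085*16 + 5 = 65365
Decimal = 65365

65365


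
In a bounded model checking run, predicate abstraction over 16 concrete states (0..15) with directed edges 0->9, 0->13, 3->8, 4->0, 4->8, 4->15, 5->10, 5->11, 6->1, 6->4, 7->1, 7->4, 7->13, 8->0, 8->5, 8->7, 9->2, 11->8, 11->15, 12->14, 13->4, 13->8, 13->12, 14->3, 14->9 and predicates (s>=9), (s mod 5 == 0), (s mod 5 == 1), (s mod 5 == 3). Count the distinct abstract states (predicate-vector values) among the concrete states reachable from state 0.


BFS from 0:
Concrete reachable: {0, 1, 2, 3, 4, 5, 7, 8, 9, 10, 11, 12, 13, 14, 15}
Abstract via predicates (s>=9), (s mod 5 == 0), (s mod 5 == 1), (s mod 5 == 3):
  (0,0,0,0) <- {2, 4, 7}
  (0,0,0,1) <- {3, 8}
  (0,0,1,0) <- {1}
  (0,1,0,0) <- {0, 5}
  (1,0,0,0) <- {9, 12, 14}
  (1,0,0,1) <- {13}
  (1,0,1,0) <- {11}
  (1,1,0,0) <- {10, 15}
Distinct abstract states = 8

8


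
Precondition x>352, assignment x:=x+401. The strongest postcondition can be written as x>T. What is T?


Formula: sp(P, x:=E) = exists old_x. (x = E[old_x/x]) AND P[old_x/x] (old_x is the value of x before the assignment; eliminate old_x by solving x = E[old_x/x] for old_x)
Step 1: Precondition P: x>352, i.e. old_x > 352
Step 2: Assignment gives x = old_x + 401, so old_x = x - 401
Step 3: Substitute into P: x - 401 > 352
Step 4: Simplify: x > 352+401 = 753

753


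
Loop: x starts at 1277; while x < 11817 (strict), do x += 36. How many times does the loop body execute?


Step 1: x goes from 1277 toward 11817 by 36; the body runs while x<11817, so iterations = ceil((bound-start)/step)
Step 2: Distance=10540
Step 3: ceil(10540/36)=293

293


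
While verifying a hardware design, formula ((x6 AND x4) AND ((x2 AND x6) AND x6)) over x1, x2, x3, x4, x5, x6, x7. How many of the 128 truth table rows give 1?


Formula: ((x6 AND x4) AND ((x2 AND x6) AND x6)) over 7 vars (128 rows)
Evaluate each row (x1, x2, x3, x4, x5, x6, x7 as bits, MSB first):
  row 0 [0000000]: ((0 AND 0) AND ((0 AND 0) AND 0)) -> 0
  row 1 [0000001]: ((0 AND 0) AND ((0 AND 0) AND 0)) -> 0
  row 2 [0000010]: ((1 AND 0) AND ((0 AND 1) AND 1)) -> 0
  row 3 [0000011]: ((1 AND 0) AND ((0 AND 1) AND 1)) -> 0
  row 4 [0000100]: ((0 AND 0) AND ((0 AND 0) AND 0)) -> 0
  (every remaining row is evaluated the same way; all 128 results are listed next)
Full result column, 8 rows per line (x1,x2,x3,x4 fixed per line; x5,x6,x7 runs 000..111 left to right):
  rows 0-7 [x1,x2,x3,x4=0000]: 00000000  (ones: 0)
  rows 8-15 [x1,x2,x3,x4=0001]: 00000000  (ones: 0)
  rows 16-23 [x1,x2,x3,x4=0010]: 00000000  (ones: 0)
  rows 24-31 [x1,x2,x3,x4=0011]: 00000000  (ones: 0)
  rows 32-39 [x1,x2,x3,x4=0100]: 00000000  (ones: 0)
  rows 40-47 [x1,x2,x3,x4=0101]: 00110011  (ones: 4)
  rows 48-55 [x1,x2,x3,x4=0110]: 00000000  (ones: 0)
  rows 56-63 [x1,x2,x3,x4=0111]: 00110011  (ones: 4)
  rows 64-71 [x1,x2,x3,x4=1000]: 00000000  (ones: 0)
  rows 72-79 [x1,x2,x3,x4=1001]: 00000000  (ones: 0)
  rows 80-87 [x1,x2,x3,x4=1010]: 00000000  (ones: 0)
  rows 88-95 [x1,x2,x3,x4=1011]: 00000000  (ones: 0)
  rows 96-103 [x1,x2,x3,x4=1100]: 00000000  (ones: 0)
  rows 104-111 [x1,x2,x3,x4=1101]: 00110011  (ones: 4)
  rows 112-119 [x1,x2,x3,x4=1110]: 00000000  (ones: 0)
  rows 120-127 [x1,x2,x3,x4=1111]: 00110011  (ones: 4)
Count of 1-rows = 0+0+0+0+0+4+0+4+0+0+0+0+0+4+0+4 = 16

16


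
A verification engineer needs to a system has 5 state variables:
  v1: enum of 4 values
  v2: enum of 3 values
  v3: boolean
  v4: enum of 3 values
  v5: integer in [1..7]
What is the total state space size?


State space = product of domain sizes of all variables.
Domain sizes:
  v1 (enum of 4 values): 4
  v2 (enum of 3 values): 3
  v3 (boolean): 2
  v4 (enum of 3 values): 3
  v5 (integer in [1..7]): 7
Product = 4 * 3 * 2 * 3 * 7 = 504

504


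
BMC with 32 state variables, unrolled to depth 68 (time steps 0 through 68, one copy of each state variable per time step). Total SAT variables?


BMC unrolls to depth k, creating one copy of each state var for steps 0..k.
Step count = 68 + 1 = 69 (steps 0 through 68)
Vars per step = 32
Total = 32 * 69 = 2208

2208


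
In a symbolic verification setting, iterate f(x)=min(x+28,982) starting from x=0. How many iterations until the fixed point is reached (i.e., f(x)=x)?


Step 1: x=0, cap=982, increment=28
Step 2: x grows by 28 each step until capped at 982; fixed point is x=982
Step 3: iterations = ceil(982/28) = 36

36


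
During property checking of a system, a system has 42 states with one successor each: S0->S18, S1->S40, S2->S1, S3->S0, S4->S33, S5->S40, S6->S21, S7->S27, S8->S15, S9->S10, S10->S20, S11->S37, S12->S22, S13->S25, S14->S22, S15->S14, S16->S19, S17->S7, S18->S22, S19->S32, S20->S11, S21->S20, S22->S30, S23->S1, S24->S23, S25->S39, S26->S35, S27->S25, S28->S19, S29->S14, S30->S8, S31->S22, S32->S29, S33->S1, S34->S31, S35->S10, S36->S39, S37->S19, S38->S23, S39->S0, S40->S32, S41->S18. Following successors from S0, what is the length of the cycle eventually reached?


Trace from S0 until a state repeats:
  S0 -> S18 -> S22 -> S30 -> S8 -> S15 -> S14 -> S22
S22 first seen at step 2, revisited at step 7.
Cycle length = 7 - 2 = 5

5


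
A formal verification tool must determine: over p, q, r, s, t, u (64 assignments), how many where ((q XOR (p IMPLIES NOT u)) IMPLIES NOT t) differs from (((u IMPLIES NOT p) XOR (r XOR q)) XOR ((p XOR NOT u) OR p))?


F1 = ((q XOR (p IMPLIES NOT u)) IMPLIES NOT t)
F2 = (((u IMPLIES NOT p) XOR (r XOR q)) XOR ((p XOR NOT u) OR p))
Evaluate both on each of 64 rows (bits = p,q,r,s,t,u):
  row 0 [000000]: F1=1 F2=0 (differ) -> 1
  row 1 [000001]: F1=1 F2=1 -> 0
  row 2 [000010]: F1=0 F2=0 -> 0
  row 3 [000011]: F1=0 F2=1 (differ) -> 1
  row 4 [000100]: F1=1 F2=0 (differ) -> 1
  (every remaining row is evaluated the same way; all 64 results are listed next)
Full result column, 8 rows per line (p,q,r fixed per line; s,t,u runs 000..111 left to right):
  rows 0-7 [p,q,r=000]: 10011001  (ones: 4)
  rows 8-15 [p,q,r=001]: 01100110  (ones: 4)
  rows 16-23 [p,q,r=010]: 01010101  (ones: 4)
  rows 24-31 [p,q,r=011]: 10101010  (ones: 4)
  rows 32-39 [p,q,r=100]: 10001000  (ones: 2)
  rows 40-47 [p,q,r=101]: 01110111  (ones: 6)
  rows 48-55 [p,q,r=110]: 01000100  (ones: 2)
  rows 56-63 [p,q,r=111]: 10111011  (ones: 6)
Disagreements = 4+4+4+4+2+6+2+6 = 32

32


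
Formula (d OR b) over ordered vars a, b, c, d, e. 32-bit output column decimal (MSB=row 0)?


Formula: (d OR b) over a, b, c, d, e (32 rows)
Evaluate each row (bits = a,b,c,d,e, MSB first):
  row 0 [00000]: (0 OR 0) -> 0
  row 1 [00001]: (0 OR 0) -> 0
  row 2 [00010]: (1 OR 0) -> 1
  row 3 [00011]: (1 OR 0) -> 1
  row 4 [00100]: (0 OR 0) -> 0
  row 5 [00101]: (0 OR 0) -> 0
  row 6 [00110]: (1 OR 0) -> 1
  row 7 [00111]: (1 OR 0) -> 1
  row 8 [01000]: (0 OR 1) -> 1
  row 9 [01001]: (0 OR 1) -> 1
  row 10 [01010]: (1 OR 1) -> 1
  row 11 [01011]: (1 OR 1) -> 1
  row 12 [01100]: (0 OR 1) -> 1
  row 13 [01101]: (0 OR 1) -> 1
  row 14 [01110]: (1 OR 1) -> 1
  row 15 [01111]: (1 OR 1) -> 1
  row 16 [10000]: (0 OR 0) -> 0
  row 17 [10001]: (0 OR 0) -> 0
  row 18 [10010]: (1 OR 0) -> 1
  row 19 [10011]: (1 OR 0) -> 1
  row 20 [10100]: (0 OR 0) -> 0
  row 21 [10101]: (0 OR 0) -> 0
  row 22 [10110]: (1 OR 0) -> 1
  row 23 [10111]: (1 OR 0) -> 1
  row 24 [11000]: (0 OR 1) -> 1
  row 25 [11001]: (0 OR 1) -> 1
  row 26 [11010]: (1 OR 1) -> 1
  row 27 [11011]: (1 OR 1) -> 1
  row 28 [11100]: (0 OR 1) -> 1
  row 29 [11101]: (0 OR 1) -> 1
  row 30 [11110]: (1 OR 1) -> 1
  row 31 [11111]: (1 OR 1) -> 1
Full result column, 4 rows per line (a,b,c fixed per line; d,e runs 00..11 left to right):
  rows 0-3 [a,b,c=000]: 0011  = hex 3
  rows 4-7 [a,b,c=001]: 0011  = hex 3
  rows 8-11 [a,b,c=010]: 1111  = hex F
  rows 12-15 [a,b,c=011]: 1111  = hex F
  rows 16-19 [a,b,c=100]: 0011  = hex 3
  rows 20-23 [a,b,c=101]: 0011  = hex 3
  rows 24-27 [a,b,c=110]: 1111  = hex F
  rows 28-31 [a,b,c=111]: 1111  = hex F
Output column (row 0 .. row 31) = 00110011111111110011001111111111
Output column grouped in 4s = 0011 0011 1111 1111 0011 0011 1111 1111 = 0x33FF33FF
Convert to decimal digit by digit (value = value*16 + digit):
  3 -> 3
  3*16 + 3 = 51
  51*16 + 15 (F) = 831
  831*16 + 15 (F) = 13311
  13311*16 + 3 = 212979
  212979*16 + 3 = 3407667
  3407667*16 + 15 (F) = 54522687
  54522687*16 + 15 (F) = 872363007
Decimal = 872363007

872363007


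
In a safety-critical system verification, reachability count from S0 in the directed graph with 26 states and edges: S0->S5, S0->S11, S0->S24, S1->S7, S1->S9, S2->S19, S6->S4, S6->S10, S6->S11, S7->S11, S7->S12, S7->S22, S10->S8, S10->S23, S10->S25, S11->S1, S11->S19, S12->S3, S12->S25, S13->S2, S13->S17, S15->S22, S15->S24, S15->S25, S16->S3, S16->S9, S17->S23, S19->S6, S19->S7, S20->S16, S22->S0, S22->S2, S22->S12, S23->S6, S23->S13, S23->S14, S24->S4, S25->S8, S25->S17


BFS from S0:
  layer 0: {S0}
  layer 1: {S5, S11, S24}
  layer 2: {S1, S4, S19}
  layer 3: {S6, S7, S9}
  layer 4: {S10, S12, S22}
  layer 5: {S2, S3, S8, S23, S25}
  layer 6: {S13, S14, S17}
Reachable set: {S0, S1, S2, S3, S4, S5, S6, S7, S8, S9, S10, S11, S12, S13, S14, S17, S19, S22, S23, S24, S25}
Count = 21

21


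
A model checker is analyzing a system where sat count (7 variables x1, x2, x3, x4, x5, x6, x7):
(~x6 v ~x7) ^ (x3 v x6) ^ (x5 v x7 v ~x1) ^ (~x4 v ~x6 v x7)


CNF with 4 clauses over 7 vars (128 assignments).
An assignment satisfies CNF iff every clause has >=1 true literal.
Check each row (bits = x1,x2,x3,x4,x5,x6,x7; clause T/F shown):
  row 0 [0000000]: clauses=TFTT -> 0
  row 1 [0000001]: clauses=TFTT -> 0
  row 2 [0000010]: clauses=TTTT -> 1
  row 3 [0000011]: clauses=FTTT -> 0
  row 4 [0000100]: clauses=TFTT -> 0
  (every remaining row is evaluated the same way; all 128 results are listed next)
Full result column, 8 rows per line (x1,x2,x3,x4 fixed per line; x5,x6,x7 runs 000..111 left to right):
  rows 0-7 [x1,x2,x3,x4=0000]: 00100010  (ones: 2)
  rows 8-15 [x1,x2,x3,x4=0001]: 00000000  (ones: 0)
  rows 16-23 [x1,x2,x3,x4=0010]: 11101110  (ones: 6)
  rows 24-31 [x1,x2,x3,x4=0011]: 11001100  (ones: 4)
  rows 32-39 [x1,x2,x3,x4=0100]: 00100010  (ones: 2)
  rows 40-47 [x1,x2,x3,x4=0101]: 00000000  (ones: 0)
  rows 48-55 [x1,x2,x3,x4=0110]: 11101110  (ones: 6)
  rows 56-63 [x1,x2,x3,x4=0111]: 11001100  (ones: 4)
  rows 64-71 [x1,x2,x3,x4=1000]: 00000010  (ones: 1)
  rows 72-79 [x1,x2,x3,x4=1001]: 00000000  (ones: 0)
  rows 80-87 [x1,x2,x3,x4=1010]: 01001110  (ones: 4)
  rows 88-95 [x1,x2,x3,x4=1011]: 01001100  (ones: 3)
  rows 96-103 [x1,x2,x3,x4=1100]: 00000010  (ones: 1)
  rows 104-111 [x1,x2,x3,x4=1101]: 00000000  (ones: 0)
  rows 112-119 [x1,x2,x3,x4=1110]: 01001110  (ones: 4)
  rows 120-127 [x1,x2,x3,x4=1111]: 01001100  (ones: 3)
Satisfying assignments = 2+0+6+4+2+0+6+4+1+0+4+3+1+0+4+3 = 40

40


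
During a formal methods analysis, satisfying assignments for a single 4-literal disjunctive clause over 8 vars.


Step 1: Total=2^8=256
Step 2: Unsat when all 4 false: 2^4=16
Step 3: Sat=256-16=240

240


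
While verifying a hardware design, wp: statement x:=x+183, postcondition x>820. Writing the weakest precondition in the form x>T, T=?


Formula: wp(x:=E, P) = P[E/x] (substitute E for x in postcondition)
Step 1: Postcondition: x>820
Step 2: Substitute x+183 for x: x+183>820
Step 3: Solve for x: x > 820-183 = 637

637


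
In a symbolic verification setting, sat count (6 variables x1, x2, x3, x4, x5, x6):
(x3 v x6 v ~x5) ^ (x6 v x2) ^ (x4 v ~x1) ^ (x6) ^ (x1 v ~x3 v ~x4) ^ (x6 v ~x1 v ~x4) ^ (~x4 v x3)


CNF with 7 clauses over 6 vars (64 assignments).
An assignment satisfies CNF iff every clause has >=1 true literal.
Check each row (bits = x1,x2,x3,x4,x5,x6; clause T/F shown):
  row 0 [000000]: clauses=TFTFTTT -> 0
  row 1 [000001]: clauses=TTTTTTT -> 1
  row 2 [000010]: clauses=FFTFTTT -> 0
  row 3 [000011]: clauses=TTTTTTT -> 1
  row 4 [000100]: clauses=TFTFTTF -> 0
  (every remaining row is evaluated the same way; all 64 results are listed next)
Full result column, 8 rows per line (x1,x2,x3 fixed per line; x4,x5,x6 runs 000..111 left to right):
  rows 0-7 [x1,x2,x3=000]: 01010000  (ones: 2)
  rows 8-15 [x1,x2,x3=001]: 01010000  (ones: 2)
  rows 16-23 [x1,x2,x3=010]: 01010000  (ones: 2)
  rows 24-31 [x1,x2,x3=011]: 01010000  (ones: 2)
  rows 32-39 [x1,x2,x3=100]: 00000000  (ones: 0)
  rows 40-47 [x1,x2,x3=101]: 00000101  (ones: 2)
  rows 48-55 [x1,x2,x3=110]: 00000000  (ones: 0)
  rows 56-63 [x1,x2,x3=111]: 00000101  (ones: 2)
Satisfying assignments = 2+2+2+2+0+2+0+2 = 12

12


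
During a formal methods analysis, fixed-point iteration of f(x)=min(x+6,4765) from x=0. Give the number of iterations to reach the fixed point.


Step 1: x=0, cap=4765, increment=6
Step 2: x grows by 6 each step until capped at 4765; fixed point is x=4765
Step 3: iterations = ceil(4765/6) = 795

795


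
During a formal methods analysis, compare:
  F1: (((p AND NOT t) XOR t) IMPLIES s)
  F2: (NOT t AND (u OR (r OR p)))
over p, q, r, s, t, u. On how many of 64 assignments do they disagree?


F1 = (((p AND NOT t) XOR t) IMPLIES s)
F2 = (NOT t AND (u OR (r OR p)))
Evaluate both on each of 64 rows (bits = p,q,r,s,t,u):
  row 0 [000000]: F1=1 F2=0 (differ) -> 1
  row 1 [000001]: F1=1 F2=1 -> 0
  row 2 [000010]: F1=0 F2=0 -> 0
  row 3 [000011]: F1=0 F2=0 -> 0
  row 4 [000100]: F1=1 F2=0 (differ) -> 1
  (every remaining row is evaluated the same way; all 64 results are listed next)
Full result column, 8 rows per line (p,q,r fixed per line; s,t,u runs 000..111 left to right):
  rows 0-7 [p,q,r=000]: 10001011  (ones: 4)
  rows 8-15 [p,q,r=001]: 00000011  (ones: 2)
  rows 16-23 [p,q,r=010]: 10001011  (ones: 4)
  rows 24-31 [p,q,r=011]: 00000011  (ones: 2)
  rows 32-39 [p,q,r=100]: 11000011  (ones: 4)
  rows 40-47 [p,q,r=101]: 11000011  (ones: 4)
  rows 48-55 [p,q,r=110]: 11000011  (ones: 4)
  rows 56-63 [p,q,r=111]: 11000011  (ones: 4)
Disagreements = 4+2+4+2+4+4+4+4 = 28

28


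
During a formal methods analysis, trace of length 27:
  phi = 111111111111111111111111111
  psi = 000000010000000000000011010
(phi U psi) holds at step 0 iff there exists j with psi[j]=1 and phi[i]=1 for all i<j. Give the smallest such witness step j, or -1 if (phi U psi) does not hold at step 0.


(phi U psi) at 0: need smallest j with psi[j]=1 and phi[i]=1 for all i in [0,j).
Scan from step 0:
  step 0: phi=1, psi=0 -> continue
  step 1: phi=1, psi=0 -> continue
  step 2: phi=1, psi=0 -> continue
  step 3: phi=1, psi=0 -> continue
  step 7: psi=1 and phi held for [0,7) -> witness found
Witness step = 7

7


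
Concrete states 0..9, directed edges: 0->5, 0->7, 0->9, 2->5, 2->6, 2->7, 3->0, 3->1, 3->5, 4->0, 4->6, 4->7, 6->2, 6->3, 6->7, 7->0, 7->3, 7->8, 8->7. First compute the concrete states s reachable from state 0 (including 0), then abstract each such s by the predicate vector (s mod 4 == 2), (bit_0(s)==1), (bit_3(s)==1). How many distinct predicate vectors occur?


BFS from 0:
Concrete reachable: {0, 1, 3, 5, 7, 8, 9}
Abstract via predicates (s mod 4 == 2), (bit_0(s)==1), (bit_3(s)==1):
  (0,0,0) <- {0}
  (0,0,1) <- {8}
  (0,1,0) <- {1, 3, 5, 7}
  (0,1,1) <- {9}
Distinct abstract states = 4

4


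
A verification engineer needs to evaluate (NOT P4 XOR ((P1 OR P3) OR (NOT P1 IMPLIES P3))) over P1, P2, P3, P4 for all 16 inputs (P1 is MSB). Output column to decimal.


Formula: (NOT P4 XOR ((P1 OR P3) OR (NOT P1 IMPLIES P3))) over P1, P2, P3, P4 (16 rows)
Evaluate each row (bits = P1,P2,P3,P4, MSB first):
  row 0 [0000]: (NOT 0 XOR ((0 OR 0) OR (NOT 0 IMPLIES 0))) -> 1
  row 1 [0001]: (NOT 1 XOR ((0 OR 0) OR (NOT 0 IMPLIES 0))) -> 0
  row 2 [0010]: (NOT 0 XOR ((0 OR 1) OR (NOT 0 IMPLIES 1))) -> 0
  row 3 [0011]: (NOT 1 XOR ((0 OR 1) OR (NOT 0 IMPLIES 1))) -> 1
  row 4 [0100]: (NOT 0 XOR ((0 OR 0) OR (NOT 0 IMPLIES 0))) -> 1
  row 5 [0101]: (NOT 1 XOR ((0 OR 0) OR (NOT 0 IMPLIES 0))) -> 0
  row 6 [0110]: (NOT 0 XOR ((0 OR 1) OR (NOT 0 IMPLIES 1))) -> 0
  row 7 [0111]: (NOT 1 XOR ((0 OR 1) OR (NOT 0 IMPLIES 1))) -> 1
  row 8 [1000]: (NOT 0 XOR ((1 OR 0) OR (NOT 1 IMPLIES 0))) -> 0
  row 9 [1001]: (NOT 1 XOR ((1 OR 0) OR (NOT 1 IMPLIES 0))) -> 1
  row 10 [1010]: (NOT 0 XOR ((1 OR 1) OR (NOT 1 IMPLIES 1))) -> 0
  row 11 [1011]: (NOT 1 XOR ((1 OR 1) OR (NOT 1 IMPLIES 1))) -> 1
  row 12 [1100]: (NOT 0 XOR ((1 OR 0) OR (NOT 1 IMPLIES 0))) -> 0
  row 13 [1101]: (NOT 1 XOR ((1 OR 0) OR (NOT 1 IMPLIES 0))) -> 1
  row 14 [1110]: (NOT 0 XOR ((1 OR 1) OR (NOT 1 IMPLIES 1))) -> 0
  row 15 [1111]: (NOT 1 XOR ((1 OR 1) OR (NOT 1 IMPLIES 1))) -> 1
Full result column, 4 rows per line (P1,P2 fixed per line; P3,P4 runs 00..11 left to right):
  rows 0-3 [P1,P2=00]: 1001  = hex 9
  rows 4-7 [P1,P2=01]: 1001  = hex 9
  rows 8-11 [P1,P2=10]: 0101  = hex 5
  rows 12-15 [P1,P2=11]: 0101  = hex 5
Output column (row 0 .. row 15) = 1001100101010101
Output column grouped in 4s = 1001 1001 0101 0101 = 0x9955
Convert to decimal digit by digit (value = value*16 + digit):
  9 -> 9
  9*16 + 9 = 153
  153*16 + 5 = 2453
  2453*16 + 5 = 39253
Decimal = 39253

39253


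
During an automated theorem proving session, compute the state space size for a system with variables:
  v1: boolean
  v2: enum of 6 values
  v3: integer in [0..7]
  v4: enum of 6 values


State space = product of domain sizes of all variables.
Domain sizes:
  v1 (boolean): 2
  v2 (enum of 6 values): 6
  v3 (integer in [0..7]): 8
  v4 (enum of 6 values): 6
Product = 2 * 6 * 8 * 6 = 576

576


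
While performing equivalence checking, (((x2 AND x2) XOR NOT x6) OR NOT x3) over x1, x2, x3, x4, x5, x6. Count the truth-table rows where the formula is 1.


Formula: (((x2 AND x2) XOR NOT x6) OR NOT x3) over 6 vars (64 rows)
Evaluate each row (x1, x2, x3, x4, x5, x6 as bits, MSB first):
  row 0 [000000]: (((0 AND 0) XOR NOT 0) OR NOT 0) -> 1
  row 1 [000001]: (((0 AND 0) XOR NOT 1) OR NOT 0) -> 1
  row 2 [000010]: (((0 AND 0) XOR NOT 0) OR NOT 0) -> 1
  row 3 [000011]: (((0 AND 0) XOR NOT 1) OR NOT 0) -> 1
  row 4 [000100]: (((0 AND 0) XOR NOT 0) OR NOT 0) -> 1
  (every remaining row is evaluated the same way; all 64 results are listed next)
Full result column, 8 rows per line (x1,x2,x3 fixed per line; x4,x5,x6 runs 000..111 left to right):
  rows 0-7 [x1,x2,x3=000]: 11111111  (ones: 8)
  rows 8-15 [x1,x2,x3=001]: 10101010  (ones: 4)
  rows 16-23 [x1,x2,x3=010]: 11111111  (ones: 8)
  rows 24-31 [x1,x2,x3=011]: 01010101  (ones: 4)
  rows 32-39 [x1,x2,x3=100]: 11111111  (ones: 8)
  rows 40-47 [x1,x2,x3=101]: 10101010  (ones: 4)
  rows 48-55 [x1,x2,x3=110]: 11111111  (ones: 8)
  rows 56-63 [x1,x2,x3=111]: 01010101  (ones: 4)
Count of 1-rows = 8+4+8+4+8+4+8+4 = 48

48
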